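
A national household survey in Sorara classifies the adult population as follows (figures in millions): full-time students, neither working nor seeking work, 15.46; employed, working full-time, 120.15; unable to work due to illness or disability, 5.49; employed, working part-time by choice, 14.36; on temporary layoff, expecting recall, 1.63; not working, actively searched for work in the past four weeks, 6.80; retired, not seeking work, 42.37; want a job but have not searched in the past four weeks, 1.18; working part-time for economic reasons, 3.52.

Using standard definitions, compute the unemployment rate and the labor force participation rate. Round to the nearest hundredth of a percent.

Employed = 120.15 + 14.36 + 3.52 = 138.03 million (anyone who worked, including part-time for economic reasons, counts as employed).
Unemployed = 1.63 + 6.80 = 8.43 million (jobless and actively searching, or on temporary layoff).
Labor force = 138.03 + 8.43 = 146.46 million.
Not in labor force = 15.46 + 5.49 + 42.37 + 1.18 = 64.50 million (those not working and not actively searching are outside the labor force — including those who want a job but have given up searching).
Civilian working-age population = 146.46 + 64.50 = 210.96 million.
Unemployment rate = 8.43 / 146.46 = 5.76%.
Labor force participation rate = 146.46 / 210.96 = 69.43%.

Unemployment rate ≈ 5.76%; labor force participation rate ≈ 69.43%.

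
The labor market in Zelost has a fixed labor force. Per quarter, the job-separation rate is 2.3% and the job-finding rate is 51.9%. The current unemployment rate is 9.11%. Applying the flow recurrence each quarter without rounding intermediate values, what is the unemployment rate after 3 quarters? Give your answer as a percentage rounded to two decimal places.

With a fixed labor force, u_{t+1} = u_t + s·(1−u_t) − f·u_t = u_t·(1−s−f) + s.
Here 1−s−f = 0.458 and s = 0.023.
u_1 = 0.091100 × 0.458 + 0.023 = 0.064724.
u_2 = 0.064724 × 0.458 + 0.023 = 0.052644.
u_3 = 0.052644 × 0.458 + 0.023 = 0.047111.

Unemployment rate after three quarters ≈ 4.71%.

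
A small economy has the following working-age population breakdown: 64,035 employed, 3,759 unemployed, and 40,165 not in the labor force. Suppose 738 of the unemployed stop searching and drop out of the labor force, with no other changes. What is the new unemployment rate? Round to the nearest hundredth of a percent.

New unemployment rate ≈ 4.51%.

Initially, labor force = 64,035 + 3,759 = 67,794, so u = 3,759/67,794 = 5.54%.
After the change, unemployed and labor force both fall by 738 → E = 64,035, U = 3,021, labor force = 67,056.
New unemployment rate = 3,021 / 67,056 = 4.51%.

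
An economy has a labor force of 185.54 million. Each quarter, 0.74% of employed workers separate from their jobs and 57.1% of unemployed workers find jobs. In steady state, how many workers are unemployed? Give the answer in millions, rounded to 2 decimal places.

Steady-state unemployment rate u* = s/(s+f) = 0.74/(0.74+57.1) = 0.012794.
Unemployed = u* × labor force = 0.012794 × 185.54 ≈ 2.37 million.

About 2.37 million are unemployed in steady state.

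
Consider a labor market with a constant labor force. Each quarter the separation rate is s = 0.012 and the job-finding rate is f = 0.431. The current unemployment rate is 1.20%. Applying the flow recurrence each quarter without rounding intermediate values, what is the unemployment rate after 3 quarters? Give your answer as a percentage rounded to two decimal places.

With a fixed labor force, u_{t+1} = u_t + s·(1−u_t) − f·u_t = u_t·(1−s−f) + s.
Here 1−s−f = 0.557 and s = 0.012.
u_1 = 0.012000 × 0.557 + 0.012 = 0.018684.
u_2 = 0.018684 × 0.557 + 0.012 = 0.022407.
u_3 = 0.022407 × 0.557 + 0.012 = 0.024481.

Unemployment rate after three quarters ≈ 2.45%.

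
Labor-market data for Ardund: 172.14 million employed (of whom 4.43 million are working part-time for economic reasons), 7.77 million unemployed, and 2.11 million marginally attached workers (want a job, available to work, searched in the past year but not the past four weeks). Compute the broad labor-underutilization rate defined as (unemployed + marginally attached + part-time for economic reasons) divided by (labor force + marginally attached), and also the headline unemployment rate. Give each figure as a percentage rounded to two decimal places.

Labor force = 172.14 + 7.77 = 179.91 million.
Numerator = 7.77 + 2.11 + 4.43 = 14.31 million.
Denominator = 179.91 + 2.11 = 182.02 million.
Broad rate = 14.31 / 182.02 = 7.86%.
Headline unemployment rate = 7.77 / 179.91 = 4.32%.

Broad underutilization rate ≈ 7.86%; headline unemployment rate ≈ 4.32%.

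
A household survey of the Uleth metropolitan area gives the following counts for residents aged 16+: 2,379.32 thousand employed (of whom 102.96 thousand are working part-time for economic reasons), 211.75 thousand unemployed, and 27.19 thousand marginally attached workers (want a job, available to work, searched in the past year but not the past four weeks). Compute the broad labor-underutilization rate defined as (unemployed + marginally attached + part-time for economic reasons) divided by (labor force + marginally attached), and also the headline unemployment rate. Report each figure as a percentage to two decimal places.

Labor force = 2,379.32 + 211.75 = 2,591.07 thousand.
Numerator = 211.75 + 27.19 + 102.96 = 341.90 thousand.
Denominator = 2,591.07 + 27.19 = 2,618.26 thousand.
Broad rate = 341.90 / 2,618.26 = 13.06%.
Headline unemployment rate = 211.75 / 2,591.07 = 8.17%.

Broad underutilization rate ≈ 13.06%; headline unemployment rate ≈ 8.17%.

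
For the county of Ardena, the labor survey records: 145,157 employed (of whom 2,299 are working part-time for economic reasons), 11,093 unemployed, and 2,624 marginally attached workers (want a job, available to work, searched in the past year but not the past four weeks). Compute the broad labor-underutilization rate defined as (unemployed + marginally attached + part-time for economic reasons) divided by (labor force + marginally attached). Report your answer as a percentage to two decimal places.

Labor force = 145,157 + 11,093 = 156,250.
Numerator = 11,093 + 2,624 + 2,299 = 16,016.
Denominator = 156,250 + 2,624 = 158,874.
Broad rate = 16,016 / 158,874 = 10.08%.

Broad underutilization rate ≈ 10.08%.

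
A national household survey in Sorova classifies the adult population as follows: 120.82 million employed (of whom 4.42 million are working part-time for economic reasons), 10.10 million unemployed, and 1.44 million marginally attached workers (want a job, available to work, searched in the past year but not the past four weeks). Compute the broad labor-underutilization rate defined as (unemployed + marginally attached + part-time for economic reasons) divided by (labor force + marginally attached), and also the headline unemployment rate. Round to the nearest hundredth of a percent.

Broad underutilization rate ≈ 12.06%; headline unemployment rate ≈ 7.71%.

Labor force = 120.82 + 10.10 = 130.92 million.
Numerator = 10.10 + 1.44 + 4.42 = 15.96 million.
Denominator = 130.92 + 1.44 = 132.36 million.
Broad rate = 15.96 / 132.36 = 12.06%.
Headline unemployment rate = 10.10 / 130.92 = 7.71%.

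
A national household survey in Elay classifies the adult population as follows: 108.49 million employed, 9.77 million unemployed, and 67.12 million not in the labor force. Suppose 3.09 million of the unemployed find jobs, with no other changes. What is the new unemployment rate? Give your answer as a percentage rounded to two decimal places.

New unemployment rate ≈ 5.65%.

Initially, labor force = 108.49 + 9.77 = 118.26 million, so u = 9.77/118.26 = 8.26%.
After the change, unemployed falls and employed rises by 3.09; labor force unchanged → E = 111.58, U = 6.68, labor force = 118.26 million.
New unemployment rate = 6.68 / 118.26 = 5.65%.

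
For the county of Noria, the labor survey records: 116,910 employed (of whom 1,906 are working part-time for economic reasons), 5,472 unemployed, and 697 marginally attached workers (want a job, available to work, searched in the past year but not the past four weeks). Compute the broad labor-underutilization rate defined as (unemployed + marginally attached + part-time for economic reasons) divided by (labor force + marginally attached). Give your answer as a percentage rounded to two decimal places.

Labor force = 116,910 + 5,472 = 122,382.
Numerator = 5,472 + 697 + 1,906 = 8,075.
Denominator = 122,382 + 697 = 123,079.
Broad rate = 8,075 / 123,079 = 6.56%.

Broad underutilization rate ≈ 6.56%.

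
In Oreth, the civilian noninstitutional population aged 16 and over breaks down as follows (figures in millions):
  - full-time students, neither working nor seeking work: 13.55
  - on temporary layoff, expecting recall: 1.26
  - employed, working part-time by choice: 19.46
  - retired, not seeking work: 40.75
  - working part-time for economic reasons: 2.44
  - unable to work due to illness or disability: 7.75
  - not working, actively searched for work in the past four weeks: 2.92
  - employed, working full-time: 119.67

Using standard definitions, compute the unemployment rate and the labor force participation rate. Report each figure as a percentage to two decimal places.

Employed = 19.46 + 2.44 + 119.67 = 141.57 million (anyone who worked, including part-time for economic reasons, counts as employed).
Unemployed = 1.26 + 2.92 = 4.18 million (jobless and actively searching, or on temporary layoff).
Labor force = 141.57 + 4.18 = 145.75 million.
Not in labor force = 13.55 + 40.75 + 7.75 = 62.05 million (those not working and not actively searching are outside the labor force).
Civilian working-age population = 145.75 + 62.05 = 207.80 million.
Unemployment rate = 4.18 / 145.75 = 2.87%.
Labor force participation rate = 145.75 / 207.80 = 70.14%.

Unemployment rate ≈ 2.87%; labor force participation rate ≈ 70.14%.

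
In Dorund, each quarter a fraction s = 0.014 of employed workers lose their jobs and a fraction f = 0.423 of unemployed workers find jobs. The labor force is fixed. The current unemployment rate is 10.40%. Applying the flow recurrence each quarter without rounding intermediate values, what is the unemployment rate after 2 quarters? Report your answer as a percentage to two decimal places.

Unemployment rate after two quarters ≈ 5.48%.

With a fixed labor force, u_{t+1} = u_t + s·(1−u_t) − f·u_t = u_t·(1−s−f) + s.
Here 1−s−f = 0.563 and s = 0.014.
u_1 = 0.104000 × 0.563 + 0.014 = 0.072552.
u_2 = 0.072552 × 0.563 + 0.014 = 0.054847.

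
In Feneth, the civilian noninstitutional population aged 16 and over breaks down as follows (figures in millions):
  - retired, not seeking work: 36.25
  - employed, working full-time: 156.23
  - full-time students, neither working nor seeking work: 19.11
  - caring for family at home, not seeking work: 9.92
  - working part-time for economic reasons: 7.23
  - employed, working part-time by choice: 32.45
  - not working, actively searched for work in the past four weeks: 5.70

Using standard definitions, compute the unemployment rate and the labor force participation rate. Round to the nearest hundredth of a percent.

Unemployment rate ≈ 2.83%; labor force participation rate ≈ 75.54%.

Employed = 156.23 + 7.23 + 32.45 = 195.91 million (anyone who worked, including part-time for economic reasons, counts as employed).
Unemployed = 5.70 million.
Labor force = 195.91 + 5.70 = 201.61 million.
Not in labor force = 36.25 + 19.11 + 9.92 = 65.28 million (those not working and not actively searching are outside the labor force).
Civilian working-age population = 201.61 + 65.28 = 266.89 million.
Unemployment rate = 5.70 / 201.61 = 2.83%.
Labor force participation rate = 201.61 / 266.89 = 75.54%.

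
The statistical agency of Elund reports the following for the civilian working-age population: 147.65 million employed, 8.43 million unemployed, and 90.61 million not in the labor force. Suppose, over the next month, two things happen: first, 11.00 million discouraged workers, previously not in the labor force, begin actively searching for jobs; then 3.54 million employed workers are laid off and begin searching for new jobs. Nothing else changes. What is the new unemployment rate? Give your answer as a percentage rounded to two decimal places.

Initially, labor force = 147.65 + 8.43 = 156.08 million, so u = 8.43/156.08 = 5.40%.
After the first change, unemployed and labor force both rise by 11.00 → E = 147.65, U = 19.43, labor force = 167.08 million.
After the second change, employed falls and unemployed rises by 3.54; labor force unchanged → E = 144.11, U = 22.97, labor force = 167.08 million.
New unemployment rate = 22.97 / 167.08 = 13.75%.

New unemployment rate ≈ 13.75%.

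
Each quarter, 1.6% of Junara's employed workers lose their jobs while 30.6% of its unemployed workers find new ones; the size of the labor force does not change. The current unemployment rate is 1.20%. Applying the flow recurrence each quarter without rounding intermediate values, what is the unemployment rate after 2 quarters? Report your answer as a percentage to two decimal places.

With a fixed labor force, u_{t+1} = u_t + s·(1−u_t) − f·u_t = u_t·(1−s−f) + s.
Here 1−s−f = 0.678 and s = 0.016.
u_1 = 0.012000 × 0.678 + 0.016 = 0.024136.
u_2 = 0.024136 × 0.678 + 0.016 = 0.032364.

Unemployment rate after two quarters ≈ 3.24%.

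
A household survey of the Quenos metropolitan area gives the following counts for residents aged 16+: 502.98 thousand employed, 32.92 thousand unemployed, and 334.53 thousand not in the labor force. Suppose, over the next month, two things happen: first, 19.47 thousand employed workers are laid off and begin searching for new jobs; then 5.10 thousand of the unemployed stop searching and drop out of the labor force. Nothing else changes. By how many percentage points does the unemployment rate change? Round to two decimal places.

The unemployment rate changes by +2.77 percentage points.

Initially, labor force = 502.98 + 32.92 = 535.90 thousand, so u = 32.92/535.90 = 6.14%.
After the first change, employed falls and unemployed rises by 19.47; labor force unchanged → E = 483.51, U = 52.39, labor force = 535.90 thousand.
After the second change, unemployed and labor force both fall by 5.10 → E = 483.51, U = 47.29, labor force = 530.80 thousand.
New unemployment rate = 47.29 / 530.80 = 8.91%.
Change = 8.91% − 6.14% = +2.77 percentage points.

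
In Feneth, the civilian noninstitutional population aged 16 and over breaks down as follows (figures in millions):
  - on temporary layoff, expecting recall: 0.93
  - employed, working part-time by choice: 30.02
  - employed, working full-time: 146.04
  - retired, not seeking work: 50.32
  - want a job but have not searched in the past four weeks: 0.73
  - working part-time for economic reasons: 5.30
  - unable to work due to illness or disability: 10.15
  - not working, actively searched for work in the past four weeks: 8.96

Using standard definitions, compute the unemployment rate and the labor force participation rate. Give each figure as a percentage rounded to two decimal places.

Employed = 30.02 + 146.04 + 5.30 = 181.36 million (anyone who worked, including part-time for economic reasons, counts as employed).
Unemployed = 0.93 + 8.96 = 9.89 million (jobless and actively searching, or on temporary layoff).
Labor force = 181.36 + 9.89 = 191.25 million.
Not in labor force = 50.32 + 0.73 + 10.15 = 61.20 million (those not working and not actively searching are outside the labor force — including those who want a job but have given up searching).
Civilian working-age population = 191.25 + 61.20 = 252.45 million.
Unemployment rate = 9.89 / 191.25 = 5.17%.
Labor force participation rate = 191.25 / 252.45 = 75.76%.

Unemployment rate ≈ 5.17%; labor force participation rate ≈ 75.76%.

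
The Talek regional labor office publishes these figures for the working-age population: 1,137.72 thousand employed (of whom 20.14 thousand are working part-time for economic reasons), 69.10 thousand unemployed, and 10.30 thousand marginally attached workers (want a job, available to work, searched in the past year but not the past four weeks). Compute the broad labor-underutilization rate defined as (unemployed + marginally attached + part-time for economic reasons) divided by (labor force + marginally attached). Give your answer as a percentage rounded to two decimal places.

Broad underutilization rate ≈ 8.18%.

Labor force = 1,137.72 + 69.10 = 1,206.82 thousand.
Numerator = 69.10 + 10.30 + 20.14 = 99.54 thousand.
Denominator = 1,206.82 + 10.30 = 1,217.12 thousand.
Broad rate = 99.54 / 1,217.12 = 8.18%.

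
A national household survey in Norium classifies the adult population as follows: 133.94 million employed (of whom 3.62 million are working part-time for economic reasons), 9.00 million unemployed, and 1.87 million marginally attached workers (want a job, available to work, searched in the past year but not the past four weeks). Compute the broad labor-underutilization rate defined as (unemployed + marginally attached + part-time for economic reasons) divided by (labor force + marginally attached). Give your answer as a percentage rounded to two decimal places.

Labor force = 133.94 + 9.00 = 142.94 million.
Numerator = 9.00 + 1.87 + 3.62 = 14.49 million.
Denominator = 142.94 + 1.87 = 144.81 million.
Broad rate = 14.49 / 144.81 = 10.01%.

Broad underutilization rate ≈ 10.01%.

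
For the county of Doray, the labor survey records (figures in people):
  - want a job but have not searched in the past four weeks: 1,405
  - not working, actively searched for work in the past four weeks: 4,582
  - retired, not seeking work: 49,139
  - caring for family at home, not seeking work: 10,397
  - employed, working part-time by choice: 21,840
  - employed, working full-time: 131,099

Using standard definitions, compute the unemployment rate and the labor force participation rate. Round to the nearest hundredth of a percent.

Unemployment rate ≈ 2.91%; labor force participation rate ≈ 72.10%.

Employed = 21,840 + 131,099 = 152,939.
Unemployed = 4,582.
Labor force = 152,939 + 4,582 = 157,521.
Not in labor force = 1,405 + 49,139 + 10,397 = 60,941 (those not working and not actively searching are outside the labor force — including those who want a job but have given up searching).
Civilian working-age population = 157,521 + 60,941 = 218,462.
Unemployment rate = 4,582 / 157,521 = 2.91%.
Labor force participation rate = 157,521 / 218,462 = 72.10%.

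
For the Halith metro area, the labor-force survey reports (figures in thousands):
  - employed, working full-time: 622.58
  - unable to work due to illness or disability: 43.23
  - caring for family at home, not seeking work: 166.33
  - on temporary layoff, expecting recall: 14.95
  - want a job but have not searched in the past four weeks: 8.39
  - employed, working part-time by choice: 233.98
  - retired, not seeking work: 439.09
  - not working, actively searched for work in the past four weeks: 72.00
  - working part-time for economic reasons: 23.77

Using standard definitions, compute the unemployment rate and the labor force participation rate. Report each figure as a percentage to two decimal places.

Unemployment rate ≈ 8.99%; labor force participation rate ≈ 59.55%.

Employed = 622.58 + 233.98 + 23.77 = 880.33 thousand (anyone who worked, including part-time for economic reasons, counts as employed).
Unemployed = 14.95 + 72.00 = 86.95 thousand (jobless and actively searching, or on temporary layoff).
Labor force = 880.33 + 86.95 = 967.28 thousand.
Not in labor force = 43.23 + 166.33 + 8.39 + 439.09 = 657.04 thousand (those not working and not actively searching are outside the labor force — including those who want a job but have given up searching).
Civilian working-age population = 967.28 + 657.04 = 1,624.32 thousand.
Unemployment rate = 86.95 / 967.28 = 8.99%.
Labor force participation rate = 967.28 / 1,624.32 = 59.55%.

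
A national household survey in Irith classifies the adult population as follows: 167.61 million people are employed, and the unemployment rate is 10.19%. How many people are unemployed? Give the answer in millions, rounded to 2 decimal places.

Let U be the number unemployed. The labor force is E + U, and U/(E+U) = 0.1019.
So U = 0.1019 × 167.61 / (1 − 0.1019) = 17.0795 / 0.8981 ≈ 19.02 million.

About 19.02 million are unemployed.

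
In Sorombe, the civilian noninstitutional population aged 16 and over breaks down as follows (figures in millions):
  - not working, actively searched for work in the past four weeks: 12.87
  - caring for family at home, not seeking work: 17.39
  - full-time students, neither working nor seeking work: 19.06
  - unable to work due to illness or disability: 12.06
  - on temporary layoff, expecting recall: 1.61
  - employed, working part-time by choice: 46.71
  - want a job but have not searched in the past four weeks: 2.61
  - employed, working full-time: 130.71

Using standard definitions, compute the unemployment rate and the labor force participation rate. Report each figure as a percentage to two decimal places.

Employed = 46.71 + 130.71 = 177.42 million.
Unemployed = 12.87 + 1.61 = 14.48 million (jobless and actively searching, or on temporary layoff).
Labor force = 177.42 + 14.48 = 191.90 million.
Not in labor force = 17.39 + 19.06 + 12.06 + 2.61 = 51.12 million (those not working and not actively searching are outside the labor force — including those who want a job but have given up searching).
Civilian working-age population = 191.90 + 51.12 = 243.02 million.
Unemployment rate = 14.48 / 191.90 = 7.55%.
Labor force participation rate = 191.90 / 243.02 = 78.96%.

Unemployment rate ≈ 7.55%; labor force participation rate ≈ 78.96%.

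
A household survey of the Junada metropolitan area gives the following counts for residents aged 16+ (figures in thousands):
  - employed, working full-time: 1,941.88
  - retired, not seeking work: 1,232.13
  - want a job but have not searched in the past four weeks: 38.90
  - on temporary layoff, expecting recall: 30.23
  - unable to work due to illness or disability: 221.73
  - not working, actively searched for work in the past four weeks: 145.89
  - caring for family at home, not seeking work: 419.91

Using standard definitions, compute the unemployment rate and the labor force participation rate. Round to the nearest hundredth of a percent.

Employed = 1,941.88 thousand.
Unemployed = 30.23 + 145.89 = 176.12 thousand (jobless and actively searching, or on temporary layoff).
Labor force = 1,941.88 + 176.12 = 2,118.00 thousand.
Not in labor force = 1,232.13 + 38.90 + 221.73 + 419.91 = 1,912.67 thousand (those not working and not actively searching are outside the labor force — including those who want a job but have given up searching).
Civilian working-age population = 2,118.00 + 1,912.67 = 4,030.67 thousand.
Unemployment rate = 176.12 / 2,118.00 = 8.32%.
Labor force participation rate = 2,118.00 / 4,030.67 = 52.55%.

Unemployment rate ≈ 8.32%; labor force participation rate ≈ 52.55%.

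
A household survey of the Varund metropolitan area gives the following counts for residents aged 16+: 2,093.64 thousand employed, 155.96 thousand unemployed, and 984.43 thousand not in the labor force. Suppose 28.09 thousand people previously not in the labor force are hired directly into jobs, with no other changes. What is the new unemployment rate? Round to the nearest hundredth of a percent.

New unemployment rate ≈ 6.85%.

Initially, labor force = 2,093.64 + 155.96 = 2,249.60 thousand, so u = 155.96/2,249.60 = 6.93%.
After the change, employed and labor force both rise by 28.09; unemployed unchanged → E = 2,121.73, U = 155.96, labor force = 2,277.69 thousand.
New unemployment rate = 155.96 / 2,277.69 = 6.85%.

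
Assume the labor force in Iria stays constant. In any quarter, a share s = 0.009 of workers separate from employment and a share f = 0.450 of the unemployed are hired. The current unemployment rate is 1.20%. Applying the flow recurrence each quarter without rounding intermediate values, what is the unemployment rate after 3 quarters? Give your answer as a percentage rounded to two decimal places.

Unemployment rate after three quarters ≈ 1.84%.

With a fixed labor force, u_{t+1} = u_t + s·(1−u_t) − f·u_t = u_t·(1−s−f) + s.
Here 1−s−f = 0.541 and s = 0.009.
u_1 = 0.012000 × 0.541 + 0.009 = 0.015492.
u_2 = 0.015492 × 0.541 + 0.009 = 0.017381.
u_3 = 0.017381 × 0.541 + 0.009 = 0.018403.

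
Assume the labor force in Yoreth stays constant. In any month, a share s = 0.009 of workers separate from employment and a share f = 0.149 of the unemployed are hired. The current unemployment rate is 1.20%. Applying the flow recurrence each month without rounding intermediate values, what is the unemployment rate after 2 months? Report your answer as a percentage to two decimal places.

Unemployment rate after two months ≈ 2.51%.

With a fixed labor force, u_{t+1} = u_t + s·(1−u_t) − f·u_t = u_t·(1−s−f) + s.
Here 1−s−f = 0.842 and s = 0.009.
u_1 = 0.012000 × 0.842 + 0.009 = 0.019104.
u_2 = 0.019104 × 0.842 + 0.009 = 0.025086.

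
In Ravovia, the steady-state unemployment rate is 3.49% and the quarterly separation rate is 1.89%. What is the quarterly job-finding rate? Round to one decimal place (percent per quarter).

From u* = s/(s+f): f = s·(1−u)/u.
f = 1.89 × (1 − 0.0349) / 0.0349 = 1.8240 / 0.0349 ≈ 52.3% per quarter.

Job-finding rate ≈ 52.3% per quarter.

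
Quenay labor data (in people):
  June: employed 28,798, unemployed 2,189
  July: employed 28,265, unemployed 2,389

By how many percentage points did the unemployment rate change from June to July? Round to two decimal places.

The unemployment rate changed by +0.73 percentage points.

June: labor force = 28,798 + 2,189 = 30,987; u = 2,189/30,987 = 7.06%.
July: labor force = 28,265 + 2,389 = 30,654; u = 2,389/30,654 = 7.79%.
Change = 7.79% − 7.06% = +0.73 pp.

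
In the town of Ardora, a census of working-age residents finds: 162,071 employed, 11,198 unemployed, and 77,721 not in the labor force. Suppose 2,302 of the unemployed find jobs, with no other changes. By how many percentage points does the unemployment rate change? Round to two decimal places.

The unemployment rate changes by −1.33 percentage points.

Initially, labor force = 162,071 + 11,198 = 173,269, so u = 11,198/173,269 = 6.46%.
After the change, unemployed falls and employed rises by 2,302; labor force unchanged → E = 164,373, U = 8,896, labor force = 173,269.
New unemployment rate = 8,896 / 173,269 = 5.13%.
Change = 5.13% − 6.46% = −1.33 percentage points.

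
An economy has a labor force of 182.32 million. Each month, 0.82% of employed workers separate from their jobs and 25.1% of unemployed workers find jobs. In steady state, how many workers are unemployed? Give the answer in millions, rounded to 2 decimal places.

About 5.77 million are unemployed in steady state.

Steady-state unemployment rate u* = s/(s+f) = 0.82/(0.82+25.1) = 0.031636.
Unemployed = u* × labor force = 0.031636 × 182.32 ≈ 5.77 million.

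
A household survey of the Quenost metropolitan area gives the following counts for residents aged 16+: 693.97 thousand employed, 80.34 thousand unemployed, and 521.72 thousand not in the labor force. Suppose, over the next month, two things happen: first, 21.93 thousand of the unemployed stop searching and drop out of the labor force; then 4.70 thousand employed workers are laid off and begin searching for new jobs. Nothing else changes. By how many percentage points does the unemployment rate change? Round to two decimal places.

Initially, labor force = 693.97 + 80.34 = 774.31 thousand, so u = 80.34/774.31 = 10.38%.
After the first change, unemployed and labor force both fall by 21.93 → E = 693.97, U = 58.41, labor force = 752.38 thousand.
After the second change, employed falls and unemployed rises by 4.70; labor force unchanged → E = 689.27, U = 63.11, labor force = 752.38 thousand.
New unemployment rate = 63.11 / 752.38 = 8.39%.
Change = 8.39% − 10.38% = −1.99 percentage points.

The unemployment rate changes by −1.99 percentage points.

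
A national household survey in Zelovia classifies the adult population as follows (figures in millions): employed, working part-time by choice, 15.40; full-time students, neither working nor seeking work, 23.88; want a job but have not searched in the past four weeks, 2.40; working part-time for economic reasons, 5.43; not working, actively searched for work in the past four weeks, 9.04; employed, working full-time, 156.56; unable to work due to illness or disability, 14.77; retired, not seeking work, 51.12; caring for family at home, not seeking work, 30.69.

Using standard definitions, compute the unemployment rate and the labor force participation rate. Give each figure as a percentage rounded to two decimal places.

Unemployment rate ≈ 4.85%; labor force participation rate ≈ 60.28%.

Employed = 15.40 + 5.43 + 156.56 = 177.39 million (anyone who worked, including part-time for economic reasons, counts as employed).
Unemployed = 9.04 million.
Labor force = 177.39 + 9.04 = 186.43 million.
Not in labor force = 23.88 + 2.40 + 14.77 + 51.12 + 30.69 = 122.86 million (those not working and not actively searching are outside the labor force — including those who want a job but have given up searching).
Civilian working-age population = 186.43 + 122.86 = 309.29 million.
Unemployment rate = 9.04 / 186.43 = 4.85%.
Labor force participation rate = 186.43 / 309.29 = 60.28%.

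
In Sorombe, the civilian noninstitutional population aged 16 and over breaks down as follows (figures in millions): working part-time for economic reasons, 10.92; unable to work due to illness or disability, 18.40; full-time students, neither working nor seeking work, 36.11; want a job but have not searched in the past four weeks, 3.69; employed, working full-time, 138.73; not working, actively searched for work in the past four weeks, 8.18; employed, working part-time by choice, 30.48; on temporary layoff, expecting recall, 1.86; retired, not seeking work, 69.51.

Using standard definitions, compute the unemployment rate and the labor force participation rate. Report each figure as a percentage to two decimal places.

Unemployment rate ≈ 5.28%; labor force participation rate ≈ 59.82%.

Employed = 10.92 + 138.73 + 30.48 = 180.13 million (anyone who worked, including part-time for economic reasons, counts as employed).
Unemployed = 8.18 + 1.86 = 10.04 million (jobless and actively searching, or on temporary layoff).
Labor force = 180.13 + 10.04 = 190.17 million.
Not in labor force = 18.40 + 36.11 + 3.69 + 69.51 = 127.71 million (those not working and not actively searching are outside the labor force — including those who want a job but have given up searching).
Civilian working-age population = 190.17 + 127.71 = 317.88 million.
Unemployment rate = 10.04 / 190.17 = 5.28%.
Labor force participation rate = 190.17 / 317.88 = 59.82%.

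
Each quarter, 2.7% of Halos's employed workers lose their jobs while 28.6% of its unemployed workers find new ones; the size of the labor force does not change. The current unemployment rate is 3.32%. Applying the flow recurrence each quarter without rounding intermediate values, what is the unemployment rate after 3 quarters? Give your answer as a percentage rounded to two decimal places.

Unemployment rate after three quarters ≈ 6.91%.

With a fixed labor force, u_{t+1} = u_t + s·(1−u_t) − f·u_t = u_t·(1−s−f) + s.
Here 1−s−f = 0.687 and s = 0.027.
u_1 = 0.033200 × 0.687 + 0.027 = 0.049808.
u_2 = 0.049808 × 0.687 + 0.027 = 0.061218.
u_3 = 0.061218 × 0.687 + 0.027 = 0.069057.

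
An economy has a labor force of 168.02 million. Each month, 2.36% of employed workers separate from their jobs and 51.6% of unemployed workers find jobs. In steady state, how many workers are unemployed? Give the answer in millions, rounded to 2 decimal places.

About 7.35 million are unemployed in steady state.

Steady-state unemployment rate u* = s/(s+f) = 2.36/(2.36+51.6) = 0.043736.
Unemployed = u* × labor force = 0.043736 × 168.02 ≈ 7.35 million.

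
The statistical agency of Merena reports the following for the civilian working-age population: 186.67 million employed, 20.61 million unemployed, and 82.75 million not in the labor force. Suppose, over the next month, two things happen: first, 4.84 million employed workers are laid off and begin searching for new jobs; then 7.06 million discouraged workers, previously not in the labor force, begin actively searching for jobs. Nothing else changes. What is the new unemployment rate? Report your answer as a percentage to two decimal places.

Initially, labor force = 186.67 + 20.61 = 207.28 million, so u = 20.61/207.28 = 9.94%.
After the first change, employed falls and unemployed rises by 4.84; labor force unchanged → E = 181.83, U = 25.45, labor force = 207.28 million.
After the second change, unemployed and labor force both rise by 7.06 → E = 181.83, U = 32.51, labor force = 214.34 million.
New unemployment rate = 32.51 / 214.34 = 15.17%.

New unemployment rate ≈ 15.17%.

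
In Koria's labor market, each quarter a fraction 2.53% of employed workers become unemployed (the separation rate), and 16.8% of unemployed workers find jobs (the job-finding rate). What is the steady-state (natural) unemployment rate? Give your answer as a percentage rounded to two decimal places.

Steady-state unemployment rate ≈ 13.09%.

At steady state the flows balance: s·E = f·U, so U/(E+U) = s/(s+f).
u* = 2.53 / (2.53 + 16.8) = 2.53 / 19.33 = 13.09%.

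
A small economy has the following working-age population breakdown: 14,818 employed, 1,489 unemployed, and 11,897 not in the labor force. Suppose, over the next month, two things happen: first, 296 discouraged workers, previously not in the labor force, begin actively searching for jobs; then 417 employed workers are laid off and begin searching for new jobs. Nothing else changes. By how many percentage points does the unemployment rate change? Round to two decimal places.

Initially, labor force = 14,818 + 1,489 = 16,307, so u = 1,489/16,307 = 9.13%.
After the first change, unemployed and labor force both rise by 296 → E = 14,818, U = 1,785, labor force = 16,603.
After the second change, employed falls and unemployed rises by 417; labor force unchanged → E = 14,401, U = 2,202, labor force = 16,603.
New unemployment rate = 2,202 / 16,603 = 13.26%.
Change = 13.26% − 9.13% = +4.13 percentage points.

The unemployment rate changes by +4.13 percentage points.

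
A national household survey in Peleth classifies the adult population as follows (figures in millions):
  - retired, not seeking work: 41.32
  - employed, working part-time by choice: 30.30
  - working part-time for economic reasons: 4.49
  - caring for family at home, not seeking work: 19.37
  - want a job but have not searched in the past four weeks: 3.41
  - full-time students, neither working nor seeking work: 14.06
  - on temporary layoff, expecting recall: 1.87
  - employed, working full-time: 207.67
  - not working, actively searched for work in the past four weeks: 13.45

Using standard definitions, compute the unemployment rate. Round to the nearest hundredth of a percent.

Employed = 30.30 + 4.49 + 207.67 = 242.46 million (anyone who worked, including part-time for economic reasons, counts as employed).
Unemployed = 1.87 + 13.45 = 15.32 million (jobless and actively searching, or on temporary layoff).
Labor force = 242.46 + 15.32 = 257.78 million.
Unemployment rate = 15.32 / 257.78 = 5.94%.

Unemployment rate ≈ 5.94%.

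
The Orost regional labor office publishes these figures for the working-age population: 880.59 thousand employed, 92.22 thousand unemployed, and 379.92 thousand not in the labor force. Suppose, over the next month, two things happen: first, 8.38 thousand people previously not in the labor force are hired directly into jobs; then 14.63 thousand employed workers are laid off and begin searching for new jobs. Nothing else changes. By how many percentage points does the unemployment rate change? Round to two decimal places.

The unemployment rate changes by +1.41 percentage points.

Initially, labor force = 880.59 + 92.22 = 972.81 thousand, so u = 92.22/972.81 = 9.48%.
After the first change, employed and labor force both rise by 8.38; unemployed unchanged → E = 888.97, U = 92.22, labor force = 981.19 thousand.
After the second change, employed falls and unemployed rises by 14.63; labor force unchanged → E = 874.34, U = 106.85, labor force = 981.19 thousand.
New unemployment rate = 106.85 / 981.19 = 10.89%.
Change = 10.89% − 9.48% = +1.41 percentage points.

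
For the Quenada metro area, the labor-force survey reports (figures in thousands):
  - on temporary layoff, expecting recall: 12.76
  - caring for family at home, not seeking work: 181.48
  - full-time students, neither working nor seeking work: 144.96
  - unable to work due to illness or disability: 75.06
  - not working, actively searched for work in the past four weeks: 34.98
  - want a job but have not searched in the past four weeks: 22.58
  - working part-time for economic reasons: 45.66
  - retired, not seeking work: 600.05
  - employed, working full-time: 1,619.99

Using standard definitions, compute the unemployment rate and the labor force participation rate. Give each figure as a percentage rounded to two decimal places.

Unemployment rate ≈ 2.79%; labor force participation rate ≈ 62.59%.

Employed = 45.66 + 1,619.99 = 1,665.65 thousand (anyone who worked, including part-time for economic reasons, counts as employed).
Unemployed = 12.76 + 34.98 = 47.74 thousand (jobless and actively searching, or on temporary layoff).
Labor force = 1,665.65 + 47.74 = 1,713.39 thousand.
Not in labor force = 181.48 + 144.96 + 75.06 + 22.58 + 600.05 = 1,024.13 thousand (those not working and not actively searching are outside the labor force — including those who want a job but have given up searching).
Civilian working-age population = 1,713.39 + 1,024.13 = 2,737.52 thousand.
Unemployment rate = 47.74 / 1,713.39 = 2.79%.
Labor force participation rate = 1,713.39 / 2,737.52 = 62.59%.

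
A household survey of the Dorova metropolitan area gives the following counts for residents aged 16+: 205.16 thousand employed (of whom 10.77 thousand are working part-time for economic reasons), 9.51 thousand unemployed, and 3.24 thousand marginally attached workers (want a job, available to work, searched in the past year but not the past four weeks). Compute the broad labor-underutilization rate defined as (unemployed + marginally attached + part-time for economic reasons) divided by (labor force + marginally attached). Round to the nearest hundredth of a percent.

Broad underutilization rate ≈ 10.79%.

Labor force = 205.16 + 9.51 = 214.67 thousand.
Numerator = 9.51 + 3.24 + 10.77 = 23.52 thousand.
Denominator = 214.67 + 3.24 = 217.91 thousand.
Broad rate = 23.52 / 217.91 = 10.79%.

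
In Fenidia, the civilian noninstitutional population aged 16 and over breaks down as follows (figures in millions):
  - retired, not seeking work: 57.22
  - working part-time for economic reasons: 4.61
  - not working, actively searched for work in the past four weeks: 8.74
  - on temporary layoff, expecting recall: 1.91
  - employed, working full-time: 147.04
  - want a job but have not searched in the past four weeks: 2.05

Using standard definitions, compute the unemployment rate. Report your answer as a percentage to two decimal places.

Unemployment rate ≈ 6.56%.

Employed = 4.61 + 147.04 = 151.65 million (anyone who worked, including part-time for economic reasons, counts as employed).
Unemployed = 8.74 + 1.91 = 10.65 million (jobless and actively searching, or on temporary layoff).
Labor force = 151.65 + 10.65 = 162.30 million.
Unemployment rate = 10.65 / 162.30 = 6.56%.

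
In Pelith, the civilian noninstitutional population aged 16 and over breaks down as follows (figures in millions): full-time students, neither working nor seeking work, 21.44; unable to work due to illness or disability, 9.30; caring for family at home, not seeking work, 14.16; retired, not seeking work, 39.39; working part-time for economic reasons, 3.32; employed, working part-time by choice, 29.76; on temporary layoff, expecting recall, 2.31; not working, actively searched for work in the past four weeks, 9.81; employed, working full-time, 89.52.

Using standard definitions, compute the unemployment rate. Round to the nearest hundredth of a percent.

Employed = 3.32 + 29.76 + 89.52 = 122.60 million (anyone who worked, including part-time for economic reasons, counts as employed).
Unemployed = 2.31 + 9.81 = 12.12 million (jobless and actively searching, or on temporary layoff).
Labor force = 122.60 + 12.12 = 134.72 million.
Unemployment rate = 12.12 / 134.72 = 9.00%.

Unemployment rate ≈ 9.00%.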